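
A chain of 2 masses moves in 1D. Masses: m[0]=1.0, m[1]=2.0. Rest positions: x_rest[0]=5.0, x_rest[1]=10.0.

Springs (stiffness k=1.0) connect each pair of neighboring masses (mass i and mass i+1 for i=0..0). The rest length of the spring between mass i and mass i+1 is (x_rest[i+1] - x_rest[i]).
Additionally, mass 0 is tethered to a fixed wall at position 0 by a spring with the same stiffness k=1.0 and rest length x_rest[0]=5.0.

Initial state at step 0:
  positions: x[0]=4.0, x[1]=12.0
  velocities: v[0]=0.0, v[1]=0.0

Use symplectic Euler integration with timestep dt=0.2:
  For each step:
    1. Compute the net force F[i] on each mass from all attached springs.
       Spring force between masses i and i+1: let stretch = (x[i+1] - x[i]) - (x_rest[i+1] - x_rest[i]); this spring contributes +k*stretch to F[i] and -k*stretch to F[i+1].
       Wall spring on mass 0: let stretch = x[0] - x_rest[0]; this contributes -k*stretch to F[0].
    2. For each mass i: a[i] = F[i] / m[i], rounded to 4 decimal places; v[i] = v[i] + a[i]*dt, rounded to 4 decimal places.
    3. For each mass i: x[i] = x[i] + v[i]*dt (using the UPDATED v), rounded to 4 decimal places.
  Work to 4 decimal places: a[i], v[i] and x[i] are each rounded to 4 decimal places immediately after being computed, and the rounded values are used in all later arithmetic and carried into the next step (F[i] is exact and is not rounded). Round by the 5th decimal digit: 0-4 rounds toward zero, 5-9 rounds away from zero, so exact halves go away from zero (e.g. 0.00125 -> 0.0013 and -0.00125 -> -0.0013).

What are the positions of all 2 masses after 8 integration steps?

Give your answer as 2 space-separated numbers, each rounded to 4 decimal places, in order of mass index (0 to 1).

Step 0: x=[4.0000 12.0000] v=[0.0000 0.0000]
Step 1: x=[4.1600 11.9400] v=[0.8000 -0.3000]
Step 2: x=[4.4648 11.8244] v=[1.5240 -0.5780]
Step 3: x=[4.8854 11.6616] v=[2.1030 -0.8140]
Step 4: x=[5.3816 11.4633] v=[2.4812 -0.9916]
Step 5: x=[5.9058 11.2433] v=[2.6212 -1.0998]
Step 6: x=[6.4073 11.0166] v=[2.5075 -1.1336]
Step 7: x=[6.8369 10.7977] v=[2.1479 -1.0945]
Step 8: x=[7.1514 10.5996] v=[1.5727 -0.9906]

Answer: 7.1514 10.5996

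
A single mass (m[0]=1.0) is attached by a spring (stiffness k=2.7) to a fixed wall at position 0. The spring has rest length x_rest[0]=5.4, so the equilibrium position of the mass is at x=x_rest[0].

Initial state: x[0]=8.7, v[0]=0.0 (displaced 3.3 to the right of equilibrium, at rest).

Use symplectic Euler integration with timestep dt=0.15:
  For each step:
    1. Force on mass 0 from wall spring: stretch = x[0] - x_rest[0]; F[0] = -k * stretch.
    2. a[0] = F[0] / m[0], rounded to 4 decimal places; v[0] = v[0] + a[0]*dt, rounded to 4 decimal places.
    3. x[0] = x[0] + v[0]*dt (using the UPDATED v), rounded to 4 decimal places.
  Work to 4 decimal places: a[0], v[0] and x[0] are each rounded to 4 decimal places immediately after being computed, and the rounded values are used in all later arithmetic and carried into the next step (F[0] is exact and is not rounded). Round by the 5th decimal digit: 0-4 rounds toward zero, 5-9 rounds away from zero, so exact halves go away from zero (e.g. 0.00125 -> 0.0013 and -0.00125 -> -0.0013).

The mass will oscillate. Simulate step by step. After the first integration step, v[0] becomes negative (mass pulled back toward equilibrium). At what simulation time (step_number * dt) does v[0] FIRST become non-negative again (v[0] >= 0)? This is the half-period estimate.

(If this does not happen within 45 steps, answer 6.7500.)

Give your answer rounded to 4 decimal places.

Answer: 1.9500

Derivation:
Step 0: x=[8.7000] v=[0.0000]
Step 1: x=[8.4995] v=[-1.3365]
Step 2: x=[8.1107] v=[-2.5918]
Step 3: x=[7.5573] v=[-3.6896]
Step 4: x=[6.8728] v=[-4.5633]
Step 5: x=[6.0988] v=[-5.1598]
Step 6: x=[5.2824] v=[-5.4428]
Step 7: x=[4.4731] v=[-5.3952]
Step 8: x=[3.7201] v=[-5.0198]
Step 9: x=[3.0692] v=[-4.3394]
Step 10: x=[2.5599] v=[-3.3954]
Step 11: x=[2.2231] v=[-2.2452]
Step 12: x=[2.0793] v=[-0.9586]
Step 13: x=[2.1372] v=[0.3863]
First v>=0 after going negative at step 13, time=1.9500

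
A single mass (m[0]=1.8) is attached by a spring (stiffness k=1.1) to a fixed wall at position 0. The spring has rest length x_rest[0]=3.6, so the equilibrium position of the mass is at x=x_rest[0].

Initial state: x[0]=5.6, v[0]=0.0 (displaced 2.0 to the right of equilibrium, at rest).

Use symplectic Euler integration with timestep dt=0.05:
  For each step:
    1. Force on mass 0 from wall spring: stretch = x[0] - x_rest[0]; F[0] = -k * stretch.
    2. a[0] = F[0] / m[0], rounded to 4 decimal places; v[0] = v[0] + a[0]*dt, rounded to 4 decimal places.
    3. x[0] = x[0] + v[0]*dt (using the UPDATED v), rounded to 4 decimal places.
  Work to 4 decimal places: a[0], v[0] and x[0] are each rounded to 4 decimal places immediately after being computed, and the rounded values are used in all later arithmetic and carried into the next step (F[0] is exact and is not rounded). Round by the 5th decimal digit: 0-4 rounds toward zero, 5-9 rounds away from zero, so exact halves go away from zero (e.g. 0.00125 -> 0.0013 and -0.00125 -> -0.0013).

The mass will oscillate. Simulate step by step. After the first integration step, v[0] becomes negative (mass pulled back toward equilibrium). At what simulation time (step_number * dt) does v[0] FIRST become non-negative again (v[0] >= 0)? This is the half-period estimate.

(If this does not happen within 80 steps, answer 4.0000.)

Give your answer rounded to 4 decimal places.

Step 0: x=[5.6000] v=[0.0000]
Step 1: x=[5.5969] v=[-0.0611]
Step 2: x=[5.5908] v=[-0.1221]
Step 3: x=[5.5817] v=[-0.1829]
Step 4: x=[5.5695] v=[-0.2435]
Step 5: x=[5.5543] v=[-0.3037]
Step 6: x=[5.5361] v=[-0.3634]
Step 7: x=[5.5150] v=[-0.4226]
Step 8: x=[5.4909] v=[-0.4811]
Step 9: x=[5.4640] v=[-0.5389]
Step 10: x=[5.4342] v=[-0.5959]
Step 11: x=[5.4016] v=[-0.6519]
Step 12: x=[5.3663] v=[-0.7070]
Step 13: x=[5.3283] v=[-0.7610]
Step 14: x=[5.2876] v=[-0.8138]
Step 15: x=[5.2443] v=[-0.8654]
Step 16: x=[5.1985] v=[-0.9156]
Step 17: x=[5.1503] v=[-0.9644]
Step 18: x=[5.0997] v=[-1.0118]
Step 19: x=[5.0468] v=[-1.0576]
Step 20: x=[4.9917] v=[-1.1018]
Step 21: x=[4.9345] v=[-1.1443]
Step 22: x=[4.8752] v=[-1.1851]
Step 23: x=[4.8140] v=[-1.2241]
Step 24: x=[4.7509] v=[-1.2612]
Step 25: x=[4.6861] v=[-1.2964]
Step 26: x=[4.6196] v=[-1.3296]
Step 27: x=[4.5516] v=[-1.3608]
Step 28: x=[4.4821] v=[-1.3899]
Step 29: x=[4.4113] v=[-1.4169]
Step 30: x=[4.3392] v=[-1.4417]
Step 31: x=[4.2660] v=[-1.4643]
Step 32: x=[4.1918] v=[-1.4847]
Step 33: x=[4.1167] v=[-1.5028]
Step 34: x=[4.0408] v=[-1.5186]
Step 35: x=[3.9642] v=[-1.5321]
Step 36: x=[3.8870] v=[-1.5432]
Step 37: x=[3.8094] v=[-1.5520]
Step 38: x=[3.7315] v=[-1.5584]
Step 39: x=[3.6534] v=[-1.5624]
Step 40: x=[3.5752] v=[-1.5640]
Step 41: x=[3.4970] v=[-1.5632]
Step 42: x=[3.4190] v=[-1.5601]
Step 43: x=[3.3413] v=[-1.5546]
Step 44: x=[3.2640] v=[-1.5467]
Step 45: x=[3.1872] v=[-1.5364]
Step 46: x=[3.1110] v=[-1.5238]
Step 47: x=[3.0356] v=[-1.5089]
Step 48: x=[2.9610] v=[-1.4917]
Step 49: x=[2.8874] v=[-1.4722]
Step 50: x=[2.8149] v=[-1.4504]
Step 51: x=[2.7436] v=[-1.4264]
Step 52: x=[2.6736] v=[-1.4002]
Step 53: x=[2.6050] v=[-1.3719]
Step 54: x=[2.5379] v=[-1.3415]
Step 55: x=[2.4725] v=[-1.3090]
Step 56: x=[2.4088] v=[-1.2746]
Step 57: x=[2.3469] v=[-1.2382]
Step 58: x=[2.2869] v=[-1.1999]
Step 59: x=[2.2289] v=[-1.1598]
Step 60: x=[2.1730] v=[-1.1179]
Step 61: x=[2.1193] v=[-1.0743]
Step 62: x=[2.0678] v=[-1.0291]
Step 63: x=[2.0187] v=[-0.9823]
Step 64: x=[1.9720] v=[-0.9340]
Step 65: x=[1.9278] v=[-0.8843]
Step 66: x=[1.8861] v=[-0.8332]
Step 67: x=[1.8471] v=[-0.7808]
Step 68: x=[1.8107] v=[-0.7272]
Step 69: x=[1.7771] v=[-0.6725]
Step 70: x=[1.7463] v=[-0.6168]
Step 71: x=[1.7183] v=[-0.5602]
Step 72: x=[1.6932] v=[-0.5027]
Step 73: x=[1.6710] v=[-0.4444]
Step 74: x=[1.6517] v=[-0.3855]
Step 75: x=[1.6354] v=[-0.3260]
Step 76: x=[1.6221] v=[-0.2660]
Step 77: x=[1.6118] v=[-0.2056]
Step 78: x=[1.6046] v=[-0.1449]
Step 79: x=[1.6004] v=[-0.0839]
Step 80: x=[1.5993] v=[-0.0228]
v[0] did not become non-negative within 80 steps; using fallback time=4.0000

Answer: 4.0000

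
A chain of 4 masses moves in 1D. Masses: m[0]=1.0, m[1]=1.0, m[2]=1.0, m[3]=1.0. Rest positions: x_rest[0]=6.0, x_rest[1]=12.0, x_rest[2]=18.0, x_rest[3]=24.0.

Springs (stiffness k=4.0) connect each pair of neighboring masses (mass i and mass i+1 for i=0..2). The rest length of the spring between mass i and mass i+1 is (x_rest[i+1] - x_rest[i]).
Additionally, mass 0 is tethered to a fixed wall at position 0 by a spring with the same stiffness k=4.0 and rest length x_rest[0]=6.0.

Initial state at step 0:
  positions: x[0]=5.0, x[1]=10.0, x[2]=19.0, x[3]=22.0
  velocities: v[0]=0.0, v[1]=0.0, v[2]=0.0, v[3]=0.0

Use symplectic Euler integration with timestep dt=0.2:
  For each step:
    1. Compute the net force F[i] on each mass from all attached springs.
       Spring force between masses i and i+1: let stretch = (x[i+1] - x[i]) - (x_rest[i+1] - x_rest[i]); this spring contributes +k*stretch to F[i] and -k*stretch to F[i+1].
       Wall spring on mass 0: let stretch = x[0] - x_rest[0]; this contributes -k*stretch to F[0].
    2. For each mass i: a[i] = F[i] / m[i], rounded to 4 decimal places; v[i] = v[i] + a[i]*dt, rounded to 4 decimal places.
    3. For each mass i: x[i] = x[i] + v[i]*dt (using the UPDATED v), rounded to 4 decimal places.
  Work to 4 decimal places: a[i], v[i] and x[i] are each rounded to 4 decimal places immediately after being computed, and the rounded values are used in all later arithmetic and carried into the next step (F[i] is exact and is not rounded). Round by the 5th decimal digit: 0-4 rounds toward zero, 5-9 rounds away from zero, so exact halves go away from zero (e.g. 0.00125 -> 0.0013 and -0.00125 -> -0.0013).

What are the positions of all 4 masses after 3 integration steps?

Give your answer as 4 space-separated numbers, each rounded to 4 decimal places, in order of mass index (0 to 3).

Answer: 5.4219 12.2569 15.4221 23.8427

Derivation:
Step 0: x=[5.0000 10.0000 19.0000 22.0000] v=[0.0000 0.0000 0.0000 0.0000]
Step 1: x=[5.0000 10.6400 18.0400 22.4800] v=[0.0000 3.2000 -4.8000 2.4000]
Step 2: x=[5.1024 11.5616 16.6064 23.2096] v=[0.5120 4.6080 -7.1680 3.6480]
Step 3: x=[5.4219 12.2569 15.4221 23.8427] v=[1.5974 3.4765 -5.9213 3.1654]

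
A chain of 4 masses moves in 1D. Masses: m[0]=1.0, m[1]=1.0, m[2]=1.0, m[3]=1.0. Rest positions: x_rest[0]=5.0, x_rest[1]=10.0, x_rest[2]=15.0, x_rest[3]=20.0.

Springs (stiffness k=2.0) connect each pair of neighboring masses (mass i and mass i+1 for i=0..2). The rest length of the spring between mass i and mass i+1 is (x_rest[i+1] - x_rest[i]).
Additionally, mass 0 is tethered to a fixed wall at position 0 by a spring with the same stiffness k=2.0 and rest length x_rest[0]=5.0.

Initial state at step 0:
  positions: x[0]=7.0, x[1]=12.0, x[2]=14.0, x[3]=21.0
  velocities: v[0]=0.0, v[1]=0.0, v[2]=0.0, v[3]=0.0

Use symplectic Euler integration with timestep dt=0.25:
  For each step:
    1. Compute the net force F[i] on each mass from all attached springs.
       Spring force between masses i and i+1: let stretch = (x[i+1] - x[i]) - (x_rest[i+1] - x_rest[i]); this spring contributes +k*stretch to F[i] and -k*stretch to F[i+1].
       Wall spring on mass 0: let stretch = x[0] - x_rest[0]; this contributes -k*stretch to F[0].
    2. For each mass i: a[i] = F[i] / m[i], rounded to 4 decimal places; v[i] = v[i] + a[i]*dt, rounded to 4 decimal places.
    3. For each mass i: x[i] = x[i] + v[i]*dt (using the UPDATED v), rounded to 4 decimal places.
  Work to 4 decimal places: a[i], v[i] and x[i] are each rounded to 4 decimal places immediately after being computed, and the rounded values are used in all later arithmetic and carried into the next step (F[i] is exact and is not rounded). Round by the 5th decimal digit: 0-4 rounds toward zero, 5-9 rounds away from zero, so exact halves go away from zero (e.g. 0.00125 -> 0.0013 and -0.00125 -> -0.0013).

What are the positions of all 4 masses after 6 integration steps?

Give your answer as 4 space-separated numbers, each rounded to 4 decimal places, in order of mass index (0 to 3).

Step 0: x=[7.0000 12.0000 14.0000 21.0000] v=[0.0000 0.0000 0.0000 0.0000]
Step 1: x=[6.7500 11.6250 14.6250 20.7500] v=[-1.0000 -1.5000 2.5000 -1.0000]
Step 2: x=[6.2656 11.0156 15.6406 20.3594] v=[-1.9375 -2.4375 4.0625 -1.5625]
Step 3: x=[5.5918 10.3906 16.6680 20.0039] v=[-2.6953 -2.5000 4.1094 -1.4219]
Step 4: x=[4.8189 9.9504 17.3277 19.8564] v=[-3.0918 -1.7607 2.6387 -0.5899]
Step 5: x=[4.0850 9.7910 17.3813 20.0179] v=[-2.9355 -0.6378 0.2144 0.6458]
Step 6: x=[3.5538 9.8671 16.8157 20.4748] v=[-2.1250 0.3044 -2.2625 1.8275]

Answer: 3.5538 9.8671 16.8157 20.4748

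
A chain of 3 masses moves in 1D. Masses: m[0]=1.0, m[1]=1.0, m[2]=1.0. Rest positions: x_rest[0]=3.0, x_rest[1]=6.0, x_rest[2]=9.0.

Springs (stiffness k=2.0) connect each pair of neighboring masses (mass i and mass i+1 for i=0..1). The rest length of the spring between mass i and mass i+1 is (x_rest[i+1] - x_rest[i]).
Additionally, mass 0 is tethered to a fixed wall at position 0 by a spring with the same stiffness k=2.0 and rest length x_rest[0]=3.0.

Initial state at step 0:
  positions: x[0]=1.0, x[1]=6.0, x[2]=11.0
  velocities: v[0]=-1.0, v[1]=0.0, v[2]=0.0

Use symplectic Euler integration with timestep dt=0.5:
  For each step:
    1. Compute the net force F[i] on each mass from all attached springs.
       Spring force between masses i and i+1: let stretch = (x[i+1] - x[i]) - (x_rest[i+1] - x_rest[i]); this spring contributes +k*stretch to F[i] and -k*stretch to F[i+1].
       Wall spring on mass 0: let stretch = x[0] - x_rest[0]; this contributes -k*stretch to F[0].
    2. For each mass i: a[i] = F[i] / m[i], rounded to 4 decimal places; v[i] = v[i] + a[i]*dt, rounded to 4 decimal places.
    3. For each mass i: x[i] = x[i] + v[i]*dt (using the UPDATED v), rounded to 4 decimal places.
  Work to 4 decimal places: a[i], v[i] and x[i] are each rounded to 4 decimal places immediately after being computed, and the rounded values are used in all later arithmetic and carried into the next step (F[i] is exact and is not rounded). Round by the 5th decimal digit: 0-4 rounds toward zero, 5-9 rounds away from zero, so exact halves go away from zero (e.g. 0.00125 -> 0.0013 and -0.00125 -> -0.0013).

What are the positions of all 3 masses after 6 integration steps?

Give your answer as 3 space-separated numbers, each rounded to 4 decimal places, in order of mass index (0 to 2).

Step 0: x=[1.0000 6.0000 11.0000] v=[-1.0000 0.0000 0.0000]
Step 1: x=[2.5000 6.0000 10.0000] v=[3.0000 0.0000 -2.0000]
Step 2: x=[4.5000 6.2500 8.5000] v=[4.0000 0.5000 -3.0000]
Step 3: x=[5.1250 6.7500 7.3750] v=[1.2500 1.0000 -2.2500]
Step 4: x=[4.0000 6.7500 7.4375] v=[-2.2500 0.0000 0.1250]
Step 5: x=[2.2500 5.7188 8.6563] v=[-3.5000 -2.0625 2.4375]
Step 6: x=[1.1094 4.4219 9.9063] v=[-2.2812 -2.5938 2.5000]

Answer: 1.1094 4.4219 9.9063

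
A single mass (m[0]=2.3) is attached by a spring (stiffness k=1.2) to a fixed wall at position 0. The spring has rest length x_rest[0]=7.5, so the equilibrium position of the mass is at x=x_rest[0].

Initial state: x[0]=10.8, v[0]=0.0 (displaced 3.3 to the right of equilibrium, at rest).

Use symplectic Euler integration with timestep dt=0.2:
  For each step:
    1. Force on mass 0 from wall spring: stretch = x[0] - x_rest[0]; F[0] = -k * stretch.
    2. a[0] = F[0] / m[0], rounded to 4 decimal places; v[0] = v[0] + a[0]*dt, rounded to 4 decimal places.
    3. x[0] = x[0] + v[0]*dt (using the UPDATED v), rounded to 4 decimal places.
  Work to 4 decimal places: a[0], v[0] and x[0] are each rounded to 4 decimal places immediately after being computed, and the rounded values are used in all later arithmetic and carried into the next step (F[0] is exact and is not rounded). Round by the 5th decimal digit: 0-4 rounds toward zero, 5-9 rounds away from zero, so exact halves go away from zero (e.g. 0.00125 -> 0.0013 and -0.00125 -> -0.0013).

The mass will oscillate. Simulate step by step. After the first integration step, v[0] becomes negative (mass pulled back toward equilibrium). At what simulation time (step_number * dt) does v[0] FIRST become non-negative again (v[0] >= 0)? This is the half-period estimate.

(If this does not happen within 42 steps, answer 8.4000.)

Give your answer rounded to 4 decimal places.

Answer: 4.4000

Derivation:
Step 0: x=[10.8000] v=[0.0000]
Step 1: x=[10.7311] v=[-0.3443]
Step 2: x=[10.5948] v=[-0.6815]
Step 3: x=[10.3939] v=[-1.0044]
Step 4: x=[10.1326] v=[-1.3064]
Step 5: x=[9.8164] v=[-1.5811]
Step 6: x=[9.4518] v=[-1.8228]
Step 7: x=[9.0465] v=[-2.0265]
Step 8: x=[8.6089] v=[-2.1879]
Step 9: x=[8.1482] v=[-2.3036]
Step 10: x=[7.6740] v=[-2.3712]
Step 11: x=[7.1961] v=[-2.3894]
Step 12: x=[6.7246] v=[-2.3577]
Step 13: x=[6.2692] v=[-2.2768]
Step 14: x=[5.8395] v=[-2.1484]
Step 15: x=[5.4445] v=[-1.9751]
Step 16: x=[5.0924] v=[-1.7606]
Step 17: x=[4.7905] v=[-1.5094]
Step 18: x=[4.5452] v=[-1.2267]
Step 19: x=[4.3615] v=[-0.9184]
Step 20: x=[4.2433] v=[-0.5909]
Step 21: x=[4.1931] v=[-0.2511]
Step 22: x=[4.2119] v=[0.0940]
First v>=0 after going negative at step 22, time=4.4000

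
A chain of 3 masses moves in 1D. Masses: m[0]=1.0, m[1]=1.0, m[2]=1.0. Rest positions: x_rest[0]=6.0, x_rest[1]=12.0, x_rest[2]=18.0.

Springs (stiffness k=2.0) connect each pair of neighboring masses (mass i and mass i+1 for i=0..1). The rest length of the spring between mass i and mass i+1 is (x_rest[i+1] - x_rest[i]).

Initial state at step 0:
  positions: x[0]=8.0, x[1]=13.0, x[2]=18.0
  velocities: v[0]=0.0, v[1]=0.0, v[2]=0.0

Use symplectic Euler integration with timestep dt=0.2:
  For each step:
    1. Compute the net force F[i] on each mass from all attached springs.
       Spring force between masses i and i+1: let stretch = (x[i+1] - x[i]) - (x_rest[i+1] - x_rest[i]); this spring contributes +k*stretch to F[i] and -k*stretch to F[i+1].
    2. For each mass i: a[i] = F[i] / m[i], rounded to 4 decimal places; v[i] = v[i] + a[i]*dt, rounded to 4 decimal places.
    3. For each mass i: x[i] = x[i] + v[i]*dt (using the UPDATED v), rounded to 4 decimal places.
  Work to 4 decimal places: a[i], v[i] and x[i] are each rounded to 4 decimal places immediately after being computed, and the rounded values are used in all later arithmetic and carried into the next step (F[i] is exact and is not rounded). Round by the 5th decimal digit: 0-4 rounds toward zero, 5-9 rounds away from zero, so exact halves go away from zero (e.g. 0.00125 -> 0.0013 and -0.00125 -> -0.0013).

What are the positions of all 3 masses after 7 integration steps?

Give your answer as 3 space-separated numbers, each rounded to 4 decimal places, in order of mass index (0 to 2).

Step 0: x=[8.0000 13.0000 18.0000] v=[0.0000 0.0000 0.0000]
Step 1: x=[7.9200 13.0000 18.0800] v=[-0.4000 0.0000 0.4000]
Step 2: x=[7.7664 13.0000 18.2336] v=[-0.7680 0.0000 0.7680]
Step 3: x=[7.5515 13.0000 18.4485] v=[-1.0746 0.0000 1.0746]
Step 4: x=[7.2925 13.0000 18.7075] v=[-1.2952 0.0000 1.2952]
Step 5: x=[7.0101 13.0000 18.9899] v=[-1.4122 0.0000 1.4122]
Step 6: x=[6.7269 13.0000 19.2731] v=[-1.4162 0.0000 1.4162]
Step 7: x=[6.4655 13.0000 19.5345] v=[-1.3070 0.0000 1.3070]

Answer: 6.4655 13.0000 19.5345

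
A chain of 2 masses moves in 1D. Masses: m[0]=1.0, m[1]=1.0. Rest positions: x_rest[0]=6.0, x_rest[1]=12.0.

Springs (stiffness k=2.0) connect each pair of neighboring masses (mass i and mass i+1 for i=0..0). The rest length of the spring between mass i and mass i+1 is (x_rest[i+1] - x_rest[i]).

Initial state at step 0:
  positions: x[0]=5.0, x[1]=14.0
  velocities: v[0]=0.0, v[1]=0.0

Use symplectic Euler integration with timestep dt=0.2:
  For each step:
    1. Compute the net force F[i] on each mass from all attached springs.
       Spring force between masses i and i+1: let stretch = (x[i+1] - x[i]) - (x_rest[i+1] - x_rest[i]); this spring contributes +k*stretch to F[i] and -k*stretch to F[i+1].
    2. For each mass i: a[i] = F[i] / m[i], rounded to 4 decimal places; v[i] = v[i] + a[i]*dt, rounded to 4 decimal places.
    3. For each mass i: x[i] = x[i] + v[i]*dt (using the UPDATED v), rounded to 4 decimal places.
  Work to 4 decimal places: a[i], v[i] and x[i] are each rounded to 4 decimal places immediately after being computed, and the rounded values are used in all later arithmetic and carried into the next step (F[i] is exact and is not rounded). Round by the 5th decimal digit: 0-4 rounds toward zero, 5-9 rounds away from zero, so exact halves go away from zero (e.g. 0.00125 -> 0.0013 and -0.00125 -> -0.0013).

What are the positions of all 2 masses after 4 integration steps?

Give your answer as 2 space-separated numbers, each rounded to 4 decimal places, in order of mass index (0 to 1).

Step 0: x=[5.0000 14.0000] v=[0.0000 0.0000]
Step 1: x=[5.2400 13.7600] v=[1.2000 -1.2000]
Step 2: x=[5.6816 13.3184] v=[2.2080 -2.2080]
Step 3: x=[6.2541 12.7459] v=[2.8627 -2.8627]
Step 4: x=[6.8660 12.1340] v=[3.0594 -3.0594]

Answer: 6.8660 12.1340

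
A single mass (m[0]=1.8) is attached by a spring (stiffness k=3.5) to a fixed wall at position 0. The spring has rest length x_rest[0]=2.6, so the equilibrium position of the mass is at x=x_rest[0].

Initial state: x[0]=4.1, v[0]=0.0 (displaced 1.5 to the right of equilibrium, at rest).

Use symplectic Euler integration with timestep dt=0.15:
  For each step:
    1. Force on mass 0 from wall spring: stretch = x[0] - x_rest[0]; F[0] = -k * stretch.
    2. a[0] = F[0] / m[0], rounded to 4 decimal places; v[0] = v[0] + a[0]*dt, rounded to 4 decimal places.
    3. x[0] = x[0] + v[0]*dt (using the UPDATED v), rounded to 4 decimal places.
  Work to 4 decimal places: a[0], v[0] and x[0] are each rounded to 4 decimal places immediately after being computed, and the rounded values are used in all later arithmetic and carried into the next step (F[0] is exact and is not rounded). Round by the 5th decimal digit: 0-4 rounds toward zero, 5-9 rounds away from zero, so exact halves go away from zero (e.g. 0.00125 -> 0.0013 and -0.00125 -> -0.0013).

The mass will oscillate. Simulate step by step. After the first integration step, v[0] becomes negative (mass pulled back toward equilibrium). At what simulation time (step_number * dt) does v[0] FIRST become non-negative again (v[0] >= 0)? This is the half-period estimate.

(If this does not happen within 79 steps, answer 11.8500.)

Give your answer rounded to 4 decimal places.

Answer: 2.2500

Derivation:
Step 0: x=[4.1000] v=[0.0000]
Step 1: x=[4.0344] v=[-0.4375]
Step 2: x=[3.9060] v=[-0.8559]
Step 3: x=[3.7205] v=[-1.2368]
Step 4: x=[3.4860] v=[-1.5636]
Step 5: x=[3.2127] v=[-1.8220]
Step 6: x=[2.9126] v=[-2.0007]
Step 7: x=[2.5988] v=[-2.0919]
Step 8: x=[2.2851] v=[-2.0916]
Step 9: x=[1.9851] v=[-1.9998]
Step 10: x=[1.7120] v=[-1.8205]
Step 11: x=[1.4778] v=[-1.5615]
Step 12: x=[1.2927] v=[-1.2342]
Step 13: x=[1.1648] v=[-0.8529]
Step 14: x=[1.0997] v=[-0.4343]
Step 15: x=[1.1002] v=[0.0033]
First v>=0 after going negative at step 15, time=2.2500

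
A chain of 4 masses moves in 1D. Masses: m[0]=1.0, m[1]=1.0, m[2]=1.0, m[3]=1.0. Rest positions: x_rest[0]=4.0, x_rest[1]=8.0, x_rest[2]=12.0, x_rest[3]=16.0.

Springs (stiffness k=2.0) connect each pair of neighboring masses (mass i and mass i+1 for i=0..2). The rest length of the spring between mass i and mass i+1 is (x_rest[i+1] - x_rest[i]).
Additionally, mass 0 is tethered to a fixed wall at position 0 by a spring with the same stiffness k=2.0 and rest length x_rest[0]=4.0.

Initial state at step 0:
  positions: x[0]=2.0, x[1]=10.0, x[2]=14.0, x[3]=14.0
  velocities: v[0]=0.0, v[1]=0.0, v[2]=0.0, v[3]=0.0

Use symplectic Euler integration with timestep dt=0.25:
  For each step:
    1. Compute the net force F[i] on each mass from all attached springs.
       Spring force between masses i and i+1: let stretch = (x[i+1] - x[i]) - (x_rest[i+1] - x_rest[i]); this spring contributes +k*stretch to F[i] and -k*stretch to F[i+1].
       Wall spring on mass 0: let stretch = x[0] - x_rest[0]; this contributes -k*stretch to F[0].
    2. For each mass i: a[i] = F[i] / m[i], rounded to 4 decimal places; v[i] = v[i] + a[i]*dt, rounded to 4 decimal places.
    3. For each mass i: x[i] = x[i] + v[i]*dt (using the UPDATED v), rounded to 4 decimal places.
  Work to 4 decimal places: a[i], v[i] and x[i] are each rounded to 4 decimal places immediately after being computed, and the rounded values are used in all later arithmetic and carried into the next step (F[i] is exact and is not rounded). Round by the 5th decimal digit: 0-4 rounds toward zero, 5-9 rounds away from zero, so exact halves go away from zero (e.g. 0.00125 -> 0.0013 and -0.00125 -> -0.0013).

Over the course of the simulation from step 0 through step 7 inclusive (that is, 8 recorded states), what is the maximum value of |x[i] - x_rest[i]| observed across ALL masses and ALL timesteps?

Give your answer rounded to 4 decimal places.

Answer: 2.5603

Derivation:
Step 0: x=[2.0000 10.0000 14.0000 14.0000] v=[0.0000 0.0000 0.0000 0.0000]
Step 1: x=[2.7500 9.5000 13.5000 14.5000] v=[3.0000 -2.0000 -2.0000 2.0000]
Step 2: x=[4.0000 8.6563 12.6250 15.3750] v=[5.0000 -3.3750 -3.5000 3.5000]
Step 3: x=[5.3321 7.7266 11.5977 16.4063] v=[5.3282 -3.7188 -4.1094 4.1250]
Step 4: x=[6.2970 6.9815 10.6875 17.3365] v=[3.8594 -2.9805 -3.6407 3.7207]
Step 5: x=[6.5603 6.6141 10.1452 17.9356] v=[1.0532 -1.4698 -2.1692 2.3962]
Step 6: x=[6.0103 6.6813 10.1353 18.0609] v=[-2.2001 0.2689 -0.0396 0.5010]
Step 7: x=[4.7929 7.0964 10.6844 17.6955] v=[-4.8698 1.6604 2.1962 -1.4618]
Max displacement = 2.5603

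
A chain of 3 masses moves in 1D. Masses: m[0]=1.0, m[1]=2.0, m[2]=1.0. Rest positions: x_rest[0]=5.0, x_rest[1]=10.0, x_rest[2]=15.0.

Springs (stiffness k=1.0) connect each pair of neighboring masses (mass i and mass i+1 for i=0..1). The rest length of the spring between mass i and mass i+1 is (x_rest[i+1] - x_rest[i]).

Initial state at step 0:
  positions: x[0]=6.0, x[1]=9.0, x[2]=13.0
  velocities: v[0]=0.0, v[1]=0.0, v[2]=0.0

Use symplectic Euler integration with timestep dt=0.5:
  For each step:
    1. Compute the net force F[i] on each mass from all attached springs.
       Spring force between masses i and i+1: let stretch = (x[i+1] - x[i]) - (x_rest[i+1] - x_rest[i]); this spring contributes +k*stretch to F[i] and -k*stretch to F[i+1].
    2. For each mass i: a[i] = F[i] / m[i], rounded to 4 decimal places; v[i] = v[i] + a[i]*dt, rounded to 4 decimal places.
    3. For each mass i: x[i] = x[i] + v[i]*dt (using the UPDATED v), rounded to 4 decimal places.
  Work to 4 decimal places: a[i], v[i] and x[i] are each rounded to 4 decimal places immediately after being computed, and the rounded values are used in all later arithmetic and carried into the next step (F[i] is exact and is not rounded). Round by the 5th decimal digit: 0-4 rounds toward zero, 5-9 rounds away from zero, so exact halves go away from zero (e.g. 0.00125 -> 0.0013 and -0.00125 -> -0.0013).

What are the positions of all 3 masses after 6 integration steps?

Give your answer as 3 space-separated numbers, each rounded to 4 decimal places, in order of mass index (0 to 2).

Step 0: x=[6.0000 9.0000 13.0000] v=[0.0000 0.0000 0.0000]
Step 1: x=[5.5000 9.1250 13.2500] v=[-1.0000 0.2500 0.5000]
Step 2: x=[4.6563 9.3125 13.7188] v=[-1.6875 0.3750 0.9375]
Step 3: x=[3.7266 9.4688 14.3360] v=[-1.8594 0.3125 1.2344]
Step 4: x=[2.9825 9.5157 14.9864] v=[-1.4883 0.0938 1.3008]
Step 5: x=[2.6217 9.4298 15.5192] v=[-0.7217 -0.1719 1.0655]
Step 6: x=[2.7129 9.2540 15.7796] v=[0.1824 -0.3516 0.5208]

Answer: 2.7129 9.2540 15.7796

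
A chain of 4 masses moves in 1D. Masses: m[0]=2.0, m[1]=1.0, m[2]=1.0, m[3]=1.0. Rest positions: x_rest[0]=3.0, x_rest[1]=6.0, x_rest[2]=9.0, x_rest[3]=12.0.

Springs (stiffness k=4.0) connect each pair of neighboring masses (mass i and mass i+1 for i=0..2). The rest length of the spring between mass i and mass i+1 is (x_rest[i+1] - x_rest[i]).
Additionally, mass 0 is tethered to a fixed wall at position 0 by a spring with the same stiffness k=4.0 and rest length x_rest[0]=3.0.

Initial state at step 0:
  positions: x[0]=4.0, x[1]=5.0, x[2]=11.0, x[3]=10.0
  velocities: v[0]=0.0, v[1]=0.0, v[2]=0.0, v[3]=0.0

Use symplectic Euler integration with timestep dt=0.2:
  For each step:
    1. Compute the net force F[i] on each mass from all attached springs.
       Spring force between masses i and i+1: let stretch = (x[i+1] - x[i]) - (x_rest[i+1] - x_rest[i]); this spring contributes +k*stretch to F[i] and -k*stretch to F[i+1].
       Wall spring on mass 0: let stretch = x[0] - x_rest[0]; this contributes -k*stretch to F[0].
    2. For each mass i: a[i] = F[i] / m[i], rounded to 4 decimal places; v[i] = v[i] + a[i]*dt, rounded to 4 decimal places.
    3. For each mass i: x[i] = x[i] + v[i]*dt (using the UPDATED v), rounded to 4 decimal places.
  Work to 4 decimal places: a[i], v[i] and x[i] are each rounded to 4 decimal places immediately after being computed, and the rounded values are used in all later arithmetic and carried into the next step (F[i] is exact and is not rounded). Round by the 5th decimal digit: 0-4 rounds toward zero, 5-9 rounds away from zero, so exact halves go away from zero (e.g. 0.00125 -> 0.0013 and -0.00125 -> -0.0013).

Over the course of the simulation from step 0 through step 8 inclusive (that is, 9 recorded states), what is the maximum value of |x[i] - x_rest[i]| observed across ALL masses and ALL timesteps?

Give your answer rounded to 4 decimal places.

Answer: 2.4349

Derivation:
Step 0: x=[4.0000 5.0000 11.0000 10.0000] v=[0.0000 0.0000 0.0000 0.0000]
Step 1: x=[3.7600 5.8000 9.8800 10.6400] v=[-1.2000 4.0000 -5.6000 3.2000]
Step 2: x=[3.3824 6.9264 8.2288 11.6384] v=[-1.8880 5.6320 -8.2560 4.9920]
Step 3: x=[3.0177 7.6941 6.9148 12.5713] v=[-1.8234 3.8387 -6.5702 4.6643]
Step 4: x=[2.7857 7.5889 6.6305 13.0791] v=[-1.1599 -0.5259 -1.4216 2.5391]
Step 5: x=[2.7151 6.5619 7.5313 13.0351] v=[-0.3529 -5.1352 4.5040 -0.2198]
Step 6: x=[2.7351 5.0745 9.1576 12.5905] v=[0.0998 -7.4371 8.1315 -2.2228]
Step 7: x=[2.7234 3.8661 10.6799 12.0767] v=[-0.0585 -6.0421 7.6113 -2.5691]
Step 8: x=[2.5852 3.5651 11.3354 11.8194] v=[-0.6908 -1.5052 3.2777 -1.2865]
Max displacement = 2.4349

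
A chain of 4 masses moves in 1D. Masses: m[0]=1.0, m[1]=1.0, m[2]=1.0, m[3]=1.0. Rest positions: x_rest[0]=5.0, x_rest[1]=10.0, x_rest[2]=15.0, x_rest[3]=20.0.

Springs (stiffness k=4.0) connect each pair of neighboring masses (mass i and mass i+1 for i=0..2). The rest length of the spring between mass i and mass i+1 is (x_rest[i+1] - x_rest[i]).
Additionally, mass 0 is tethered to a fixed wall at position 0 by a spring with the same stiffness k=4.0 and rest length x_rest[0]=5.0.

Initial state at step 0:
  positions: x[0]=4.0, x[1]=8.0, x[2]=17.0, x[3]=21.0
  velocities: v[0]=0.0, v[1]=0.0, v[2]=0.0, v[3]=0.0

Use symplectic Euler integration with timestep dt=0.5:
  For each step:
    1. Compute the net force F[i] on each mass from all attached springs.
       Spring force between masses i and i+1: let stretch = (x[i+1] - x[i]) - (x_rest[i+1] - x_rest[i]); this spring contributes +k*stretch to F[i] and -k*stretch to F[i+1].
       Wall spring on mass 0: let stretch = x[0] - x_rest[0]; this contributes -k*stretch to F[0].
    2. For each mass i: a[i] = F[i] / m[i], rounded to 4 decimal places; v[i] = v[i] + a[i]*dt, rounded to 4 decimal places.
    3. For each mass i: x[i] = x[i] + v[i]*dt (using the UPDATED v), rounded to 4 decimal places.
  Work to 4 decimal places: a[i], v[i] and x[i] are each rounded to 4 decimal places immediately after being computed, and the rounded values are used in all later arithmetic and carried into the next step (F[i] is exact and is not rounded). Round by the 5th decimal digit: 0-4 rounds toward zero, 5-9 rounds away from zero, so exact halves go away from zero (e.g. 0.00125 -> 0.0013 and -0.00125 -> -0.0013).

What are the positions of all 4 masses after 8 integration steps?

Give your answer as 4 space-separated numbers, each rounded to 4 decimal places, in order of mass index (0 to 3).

Answer: 6.0000 12.0000 13.0000 19.0000

Derivation:
Step 0: x=[4.0000 8.0000 17.0000 21.0000] v=[0.0000 0.0000 0.0000 0.0000]
Step 1: x=[4.0000 13.0000 12.0000 22.0000] v=[0.0000 10.0000 -10.0000 2.0000]
Step 2: x=[9.0000 8.0000 18.0000 18.0000] v=[10.0000 -10.0000 12.0000 -8.0000]
Step 3: x=[4.0000 14.0000 14.0000 19.0000] v=[-10.0000 12.0000 -8.0000 2.0000]
Step 4: x=[5.0000 10.0000 15.0000 20.0000] v=[2.0000 -8.0000 2.0000 2.0000]
Step 5: x=[6.0000 6.0000 16.0000 21.0000] v=[2.0000 -8.0000 2.0000 2.0000]
Step 6: x=[1.0000 12.0000 12.0000 22.0000] v=[-10.0000 12.0000 -8.0000 2.0000]
Step 7: x=[6.0000 7.0000 18.0000 18.0000] v=[10.0000 -10.0000 12.0000 -8.0000]
Step 8: x=[6.0000 12.0000 13.0000 19.0000] v=[0.0000 10.0000 -10.0000 2.0000]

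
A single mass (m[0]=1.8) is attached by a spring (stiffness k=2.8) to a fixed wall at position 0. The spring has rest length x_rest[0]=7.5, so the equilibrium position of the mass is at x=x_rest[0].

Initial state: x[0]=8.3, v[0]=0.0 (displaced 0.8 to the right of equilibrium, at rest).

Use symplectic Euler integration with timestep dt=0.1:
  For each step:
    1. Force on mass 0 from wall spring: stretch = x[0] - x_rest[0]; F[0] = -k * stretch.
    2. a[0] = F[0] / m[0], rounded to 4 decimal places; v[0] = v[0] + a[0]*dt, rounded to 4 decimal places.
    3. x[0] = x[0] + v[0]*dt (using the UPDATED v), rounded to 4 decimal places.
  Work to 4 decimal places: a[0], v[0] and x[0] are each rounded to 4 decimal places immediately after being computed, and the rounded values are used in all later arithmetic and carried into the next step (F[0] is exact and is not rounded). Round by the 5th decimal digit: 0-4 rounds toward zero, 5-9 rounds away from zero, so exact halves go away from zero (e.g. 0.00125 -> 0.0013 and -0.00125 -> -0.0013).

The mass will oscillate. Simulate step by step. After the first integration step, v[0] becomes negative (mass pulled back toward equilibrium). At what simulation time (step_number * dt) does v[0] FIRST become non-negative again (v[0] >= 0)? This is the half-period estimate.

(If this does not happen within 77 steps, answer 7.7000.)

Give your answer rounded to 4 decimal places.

Answer: 2.6000

Derivation:
Step 0: x=[8.3000] v=[0.0000]
Step 1: x=[8.2876] v=[-0.1244]
Step 2: x=[8.2629] v=[-0.2469]
Step 3: x=[8.2263] v=[-0.3656]
Step 4: x=[8.1784] v=[-0.4786]
Step 5: x=[8.1200] v=[-0.5841]
Step 6: x=[8.0520] v=[-0.6805]
Step 7: x=[7.9754] v=[-0.7664]
Step 8: x=[7.8914] v=[-0.8404]
Step 9: x=[7.8013] v=[-0.9013]
Step 10: x=[7.7065] v=[-0.9482]
Step 11: x=[7.6085] v=[-0.9803]
Step 12: x=[7.5088] v=[-0.9972]
Step 13: x=[7.4089] v=[-0.9986]
Step 14: x=[7.3105] v=[-0.9844]
Step 15: x=[7.2150] v=[-0.9549]
Step 16: x=[7.1239] v=[-0.9106]
Step 17: x=[7.0387] v=[-0.8521]
Step 18: x=[6.9607] v=[-0.7803]
Step 19: x=[6.8911] v=[-0.6964]
Step 20: x=[6.8309] v=[-0.6017]
Step 21: x=[6.7811] v=[-0.4976]
Step 22: x=[6.7425] v=[-0.3858]
Step 23: x=[6.7157] v=[-0.2680]
Step 24: x=[6.7011] v=[-0.1460]
Step 25: x=[6.6989] v=[-0.0217]
Step 26: x=[6.7092] v=[0.1029]
First v>=0 after going negative at step 26, time=2.6000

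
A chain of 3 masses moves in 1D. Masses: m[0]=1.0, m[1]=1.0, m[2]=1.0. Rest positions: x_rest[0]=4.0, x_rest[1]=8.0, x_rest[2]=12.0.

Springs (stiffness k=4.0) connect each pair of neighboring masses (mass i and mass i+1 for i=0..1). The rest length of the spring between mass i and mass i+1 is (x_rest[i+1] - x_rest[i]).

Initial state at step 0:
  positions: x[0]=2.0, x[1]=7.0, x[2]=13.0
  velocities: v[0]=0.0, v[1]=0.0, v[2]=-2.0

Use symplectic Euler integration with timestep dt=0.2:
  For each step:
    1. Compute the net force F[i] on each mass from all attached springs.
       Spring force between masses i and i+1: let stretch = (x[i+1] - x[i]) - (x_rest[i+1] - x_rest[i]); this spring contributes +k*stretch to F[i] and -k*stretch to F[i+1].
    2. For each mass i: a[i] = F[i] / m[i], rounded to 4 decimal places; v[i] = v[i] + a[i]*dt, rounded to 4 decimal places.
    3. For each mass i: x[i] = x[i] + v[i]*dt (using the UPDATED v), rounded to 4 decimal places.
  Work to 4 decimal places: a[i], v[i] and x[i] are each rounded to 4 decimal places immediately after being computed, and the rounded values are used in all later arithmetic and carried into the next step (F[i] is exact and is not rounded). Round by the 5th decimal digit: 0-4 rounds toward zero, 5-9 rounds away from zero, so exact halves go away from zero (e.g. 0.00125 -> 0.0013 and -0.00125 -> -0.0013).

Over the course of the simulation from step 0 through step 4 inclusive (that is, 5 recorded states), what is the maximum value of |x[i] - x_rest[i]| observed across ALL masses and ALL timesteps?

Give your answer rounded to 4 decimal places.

Step 0: x=[2.0000 7.0000 13.0000] v=[0.0000 0.0000 -2.0000]
Step 1: x=[2.1600 7.1600 12.2800] v=[0.8000 0.8000 -3.6000]
Step 2: x=[2.4800 7.3392 11.3808] v=[1.6000 0.8960 -4.4960]
Step 3: x=[2.9375 7.3876 10.4749] v=[2.2874 0.2419 -4.5293]
Step 4: x=[3.4670 7.2179 9.7151] v=[2.6475 -0.8483 -3.7991]
Max displacement = 2.2849

Answer: 2.2849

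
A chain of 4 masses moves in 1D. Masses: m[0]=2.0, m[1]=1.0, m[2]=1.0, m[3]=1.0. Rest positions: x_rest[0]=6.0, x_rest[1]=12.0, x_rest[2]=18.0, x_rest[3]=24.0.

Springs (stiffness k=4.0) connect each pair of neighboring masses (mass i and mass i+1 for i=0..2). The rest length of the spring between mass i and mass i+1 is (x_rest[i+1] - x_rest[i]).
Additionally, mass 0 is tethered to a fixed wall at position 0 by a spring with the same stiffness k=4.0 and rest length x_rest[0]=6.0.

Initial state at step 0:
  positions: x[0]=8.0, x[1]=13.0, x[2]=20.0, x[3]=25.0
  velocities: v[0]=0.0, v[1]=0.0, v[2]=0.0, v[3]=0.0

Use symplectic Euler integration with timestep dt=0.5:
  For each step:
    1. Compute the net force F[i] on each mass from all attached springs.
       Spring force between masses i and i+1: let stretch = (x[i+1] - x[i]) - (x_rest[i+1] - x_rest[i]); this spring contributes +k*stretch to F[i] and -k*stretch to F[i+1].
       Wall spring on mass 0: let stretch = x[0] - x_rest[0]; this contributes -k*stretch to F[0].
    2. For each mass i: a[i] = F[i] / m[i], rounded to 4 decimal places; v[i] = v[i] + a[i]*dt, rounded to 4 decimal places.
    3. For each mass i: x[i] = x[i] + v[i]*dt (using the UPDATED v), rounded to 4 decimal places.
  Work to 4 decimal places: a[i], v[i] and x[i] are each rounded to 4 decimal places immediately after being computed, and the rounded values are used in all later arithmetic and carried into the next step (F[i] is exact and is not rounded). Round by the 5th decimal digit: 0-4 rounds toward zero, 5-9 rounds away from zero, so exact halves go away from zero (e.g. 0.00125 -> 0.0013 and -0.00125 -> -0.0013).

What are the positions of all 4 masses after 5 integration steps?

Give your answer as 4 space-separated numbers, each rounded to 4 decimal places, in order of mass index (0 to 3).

Answer: 6.1250 10.2500 19.2500 22.5000

Derivation:
Step 0: x=[8.0000 13.0000 20.0000 25.0000] v=[0.0000 0.0000 0.0000 0.0000]
Step 1: x=[6.5000 15.0000 18.0000 26.0000] v=[-3.0000 4.0000 -4.0000 2.0000]
Step 2: x=[6.0000 11.5000 21.0000 25.0000] v=[-1.0000 -7.0000 6.0000 -2.0000]
Step 3: x=[5.2500 12.0000 18.5000 26.0000] v=[-1.5000 1.0000 -5.0000 2.0000]
Step 4: x=[5.2500 12.2500 17.0000 25.5000] v=[0.0000 0.5000 -3.0000 -1.0000]
Step 5: x=[6.1250 10.2500 19.2500 22.5000] v=[1.7500 -4.0000 4.5000 -6.0000]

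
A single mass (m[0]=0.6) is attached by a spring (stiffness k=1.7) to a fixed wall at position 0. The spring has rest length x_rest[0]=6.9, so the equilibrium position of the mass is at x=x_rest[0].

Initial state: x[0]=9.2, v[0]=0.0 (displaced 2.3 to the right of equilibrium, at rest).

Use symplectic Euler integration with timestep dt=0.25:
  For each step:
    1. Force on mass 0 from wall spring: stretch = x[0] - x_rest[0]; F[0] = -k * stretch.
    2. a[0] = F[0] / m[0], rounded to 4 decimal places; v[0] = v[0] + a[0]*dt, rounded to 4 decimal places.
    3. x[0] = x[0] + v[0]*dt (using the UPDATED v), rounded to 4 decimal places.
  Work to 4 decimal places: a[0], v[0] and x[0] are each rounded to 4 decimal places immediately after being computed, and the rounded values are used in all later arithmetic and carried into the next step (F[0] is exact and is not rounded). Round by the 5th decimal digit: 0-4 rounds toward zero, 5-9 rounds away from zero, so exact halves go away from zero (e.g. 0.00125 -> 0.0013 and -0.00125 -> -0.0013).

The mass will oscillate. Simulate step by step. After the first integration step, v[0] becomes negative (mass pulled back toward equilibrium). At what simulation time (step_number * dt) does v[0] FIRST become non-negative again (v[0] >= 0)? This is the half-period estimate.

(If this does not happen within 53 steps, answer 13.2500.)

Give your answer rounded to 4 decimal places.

Step 0: x=[9.2000] v=[0.0000]
Step 1: x=[8.7927] v=[-1.6292]
Step 2: x=[8.0502] v=[-2.9699]
Step 3: x=[7.1041] v=[-3.7846]
Step 4: x=[6.1218] v=[-3.9292]
Step 5: x=[5.2773] v=[-3.3780]
Step 6: x=[4.7202] v=[-2.2286]
Step 7: x=[4.5491] v=[-0.6846]
Step 8: x=[4.7943] v=[0.9806]
First v>=0 after going negative at step 8, time=2.0000

Answer: 2.0000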